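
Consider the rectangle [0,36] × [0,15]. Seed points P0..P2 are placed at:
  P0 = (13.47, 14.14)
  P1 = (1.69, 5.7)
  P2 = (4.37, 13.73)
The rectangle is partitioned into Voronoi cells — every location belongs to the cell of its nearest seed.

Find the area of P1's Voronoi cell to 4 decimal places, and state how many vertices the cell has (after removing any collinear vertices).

Area of P1's cell: 105.5710 (4 vertices)

1. box [0,36]×[0,15]: [(0, 0) (36, 0) (36, 15) (0, 15)]
2. ⊥bis P1·P0 via (7.58,9.92): [(0, 0) (14.6874, 0) (3.9403, 15) (0, 15)]  |A|=139.7078
3. ⊥bis P1·P2 via (3.03,9.715): [(0, 10.7263) (0, 0) (14.6874, 0) (9.203, 7.6548)]  |A|=105.571
4. canonical 4-gon: [(0, 10.7263) (0, 0) (14.6874, 0) (9.203, 7.6548)]
5. shoelace: 105.571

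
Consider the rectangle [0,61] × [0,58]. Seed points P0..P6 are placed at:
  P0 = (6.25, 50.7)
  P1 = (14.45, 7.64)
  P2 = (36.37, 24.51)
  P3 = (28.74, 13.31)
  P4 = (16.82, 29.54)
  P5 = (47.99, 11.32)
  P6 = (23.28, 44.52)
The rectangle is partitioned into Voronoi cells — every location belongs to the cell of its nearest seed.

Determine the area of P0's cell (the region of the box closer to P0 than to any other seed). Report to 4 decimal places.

Area of P0's cell: 306.5591

1. box [0,61]×[0,58]: [(0, 0) (61, 0) (61, 58) (0, 58)]
2. ⊥bis P0·P1 via (10.35,29.17): [(0, 27.199) (61, 38.8154) (61, 58) (0, 58)]  |A|=1524.5606
3. ⊥bis P0·P2 via (21.31,37.605): [(0, 27.199) (14.6951, 29.9974) (39.0439, 58) (0, 58)]  |A|=772.9756
4. ⊥bis P0·P3 via (17.495,32.005): [(0, 27.199) (13.9083, 29.8476) (15.2846, 30.6755) (39.0439, 58) (0, 58)]  |A|=772.7531
5. ⊥bis P0·P4 via (11.535,40.12): [(0, 34.358) (32.6821, 50.6835) (39.0439, 58) (0, 58)]  |A|=529.1671
6. ⊥bis P0·P5 via (27.12,31.01): [(0, 34.358) (32.6821, 50.6835) (39.0439, 58) (0, 58)]  |A|=529.1671
7. ⊥bis P0·P6 via (14.765,47.61): [(0, 34.358) (12.1603, 40.4324) (18.5354, 58) (0, 58)]  |A|=306.5591
8. canonical 4-gon: [(0, 34.358) (12.1603, 40.4324) (18.5354, 58) (0, 58)]
9. shoelace: 306.5591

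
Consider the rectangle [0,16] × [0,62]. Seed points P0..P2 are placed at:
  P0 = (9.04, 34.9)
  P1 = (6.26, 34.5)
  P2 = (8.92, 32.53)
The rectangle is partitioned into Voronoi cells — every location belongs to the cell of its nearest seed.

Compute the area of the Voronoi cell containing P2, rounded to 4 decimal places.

1. box [0,16]×[0,62]: [(0, 0) (16, 0) (16, 62) (0, 62)]
2. ⊥bis P2·P0 via (8.98,33.715): [(0, 34.1697) (0, 0) (16, 0) (16, 33.3596)]  |A|=540.2339
3. ⊥bis P2·P1 via (7.59,33.515): [(7.783, 33.7756) (0, 23.2666) (0, 0) (16, 0) (16, 33.3596)]  |A|=497.8044
4. canonical 5-gon: [(7.783, 33.7756) (0, 23.2666) (0, 0) (16, 0) (16, 33.3596)]
5. shoelace: 497.8044

Area of P2's cell: 497.8044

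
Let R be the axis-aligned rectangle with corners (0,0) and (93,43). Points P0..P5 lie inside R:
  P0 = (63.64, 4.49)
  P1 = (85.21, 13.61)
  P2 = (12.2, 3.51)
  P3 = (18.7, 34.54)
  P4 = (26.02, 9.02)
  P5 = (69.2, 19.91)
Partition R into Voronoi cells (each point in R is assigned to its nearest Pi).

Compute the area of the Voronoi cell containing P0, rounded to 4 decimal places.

1. box [0,93]×[0,43]: [(0, 0) (93, 0) (93, 43) (0, 43)]
2. ⊥bis P0·P1 via (74.425,9.05): [(0, 0) (78.2514, 0) (60.0706, 43) (0, 43)]  |A|=2973.924
3. ⊥bis P0·P2 via (37.92,4): [(37.9962, 0) (78.2514, 0) (60.0706, 43) (37.177, 43)]  |A|=1357.7001
4. ⊥bis P0·P3 via (41.17,19.515): [(37.7226, 14.3594) (37.9962, 0) (78.2514, 0) (60.0706, 43) (56.8737, 43)]  |A|=1075.6379
5. ⊥bis P0·P4 via (44.83,6.755): [(47.5078, 28.9932) (44.0166, 0) (78.2514, 0) (60.0706, 43) (56.8737, 43)]  |A|=916.106
6. ⊥bis P0·P5 via (66.42,12.2): [(46.3568, 19.4342) (44.0166, 0) (78.2514, 0) (74.2935, 9.3611)]  |A|=443.4875
7. canonical 4-gon: [(46.3568, 19.4342) (44.0166, 0) (78.2514, 0) (74.2935, 9.3611)]
8. shoelace: 443.4875

Area of P0's cell: 443.4875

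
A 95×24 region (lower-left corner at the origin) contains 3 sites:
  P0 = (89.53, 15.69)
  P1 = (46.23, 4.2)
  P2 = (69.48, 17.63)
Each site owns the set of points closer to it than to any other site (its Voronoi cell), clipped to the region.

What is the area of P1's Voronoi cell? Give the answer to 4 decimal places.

1. box [0,95]×[0,24]: [(0, 0) (95, 0) (95, 24) (0, 24)]
2. ⊥bis P1·P0 via (67.88,9.945): [(0, 0) (70.519, 0) (64.1504, 24) (0, 24)]  |A|=1616.0325
3. ⊥bis P1·P2 via (57.855,10.915): [(0, 0) (64.1599, 0) (50.2967, 24) (0, 24)]  |A|=1373.4784
4. canonical 4-gon: [(0, 0) (64.1599, 0) (50.2967, 24) (0, 24)]
5. shoelace: 1373.4784

Area of P1's cell: 1373.4784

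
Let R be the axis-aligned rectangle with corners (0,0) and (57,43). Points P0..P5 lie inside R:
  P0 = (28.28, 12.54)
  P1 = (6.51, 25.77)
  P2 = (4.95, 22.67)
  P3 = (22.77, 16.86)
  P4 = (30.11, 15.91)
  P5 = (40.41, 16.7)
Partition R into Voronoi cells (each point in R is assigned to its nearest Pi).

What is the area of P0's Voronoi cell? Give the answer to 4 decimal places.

Area of P0's cell: 240.5027

1. box [0,57]×[0,43]: [(0, 0) (57, 0) (57, 43) (0, 43)]
2. ⊥bis P0·P1 via (17.395,19.155): [(5.7542, 0) (57, 0) (57, 43) (31.886, 43)]  |A|=1641.7359
3. ⊥bis P0·P2 via (16.615,17.605): [(17.0203, 18.5384) (8.9708, 0) (57, 0) (57, 43) (31.886, 43)]  |A|=1611.9201
4. ⊥bis P0·P3 via (25.525,14.7): [(13.9998, 0) (57, 0) (57, 43) (47.713, 43)]  |A|=1124.1749
5. ⊥bis P0·P4 via (29.195,14.225): [(26.3597, 15.7646) (13.9998, 0) (55.3908, 0)]  |A|=326.257
6. ⊥bis P0·P5 via (34.345,14.62): [(35.6901, 10.698) (26.3597, 15.7646) (13.9998, 0) (39.3589, 0)]  |A|=240.5027
7. canonical 4-gon: [(35.6901, 10.698) (26.3597, 15.7646) (13.9998, 0) (39.3589, 0)]
8. shoelace: 240.5027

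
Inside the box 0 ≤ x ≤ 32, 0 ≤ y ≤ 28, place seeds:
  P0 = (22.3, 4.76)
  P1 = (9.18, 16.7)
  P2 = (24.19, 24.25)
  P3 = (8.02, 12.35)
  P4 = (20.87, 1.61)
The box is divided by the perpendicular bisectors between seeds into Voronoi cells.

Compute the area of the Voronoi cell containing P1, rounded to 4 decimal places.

1. box [0,32]×[0,28]: [(0, 0) (32, 0) (32, 28) (0, 28)]
2. ⊥bis P1·P0 via (15.74,10.73): [(0, 0) (5.975, 0) (31.4568, 28) (0, 28)]  |A|=524.0452
3. ⊥bis P1·P2 via (16.685,20.475): [(0, 0) (5.975, 0) (19.5055, 14.8676) (12.8999, 28) (0, 28)]  |A|=402.1977
4. ⊥bis P1·P3 via (8.6,14.525): [(0, 16.8183) (17.1248, 12.2517) (19.5055, 14.8676) (12.8999, 28) (0, 28)]  |A|=221.5898
5. ⊥bis P1·P4 via (15.025,9.155): [(0, 16.8183) (17.1248, 12.2517) (19.5055, 14.8676) (12.8999, 28) (0, 28)]  |A|=221.5898
6. canonical 5-gon: [(0, 16.8183) (17.1248, 12.2517) (19.5055, 14.8676) (12.8999, 28) (0, 28)]
7. shoelace: 221.5898

Area of P1's cell: 221.5898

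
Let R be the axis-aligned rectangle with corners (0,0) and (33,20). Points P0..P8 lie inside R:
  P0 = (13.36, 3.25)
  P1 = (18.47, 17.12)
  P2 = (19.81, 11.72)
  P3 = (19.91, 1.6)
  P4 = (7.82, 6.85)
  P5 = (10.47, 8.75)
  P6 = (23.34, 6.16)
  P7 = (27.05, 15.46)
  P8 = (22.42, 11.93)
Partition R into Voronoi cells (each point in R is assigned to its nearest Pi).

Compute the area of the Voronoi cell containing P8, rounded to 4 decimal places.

Area of P8's cell: 29.0614

1. box [0,33]×[0,20]: [(0, 0) (33, 0) (33, 20) (0, 20)]
2. ⊥bis P8·P0 via (17.89,7.59): [(25.1617, 0) (33, 0) (33, 20) (6.0005, 20)]  |A|=348.3784
3. ⊥bis P8·P1 via (20.445,14.525): [(15.125, 10.4761) (25.1617, 0) (33, 0) (33, 20) (27.6387, 20)]  |A|=245.3377
4. ⊥bis P8·P2 via (21.115,11.825): [(20.8716, 14.8497) (21.7827, 3.5269) (25.1617, 0) (33, 0) (33, 20) (27.6387, 20)]  |A|=210.8115
5. ⊥bis P8·P3 via (21.165,6.765): [(20.8716, 14.8497) (21.5292, 6.6765) (33, 3.8893) (33, 20) (27.6387, 20)]  |A|=157.4642
6. ⊥bis P8·P4 via (15.12,9.39): [(20.8716, 14.8497) (21.5292, 6.6765) (33, 3.8893) (33, 20) (27.6387, 20)]  |A|=157.4642
7. ⊥bis P8·P5 via (16.445,10.34): [(20.8716, 14.8497) (21.5292, 6.6765) (33, 3.8893) (33, 20) (27.6387, 20)]  |A|=157.4642
8. ⊥bis P8·P6 via (22.88,9.045): [(20.8716, 14.8497) (21.3582, 8.8024) (33, 10.6586) (33, 20) (27.6387, 20)]  |A|=106.1067
9. ⊥bis P8·P7 via (24.735,13.695): [(22.7593, 16.2864) (20.8716, 14.8497) (21.3582, 8.8024) (27.6949, 9.8127)]  |A|=29.0614
10. canonical 4-gon: [(22.7593, 16.2864) (20.8716, 14.8497) (21.3582, 8.8024) (27.6949, 9.8127)]
11. shoelace: 29.0614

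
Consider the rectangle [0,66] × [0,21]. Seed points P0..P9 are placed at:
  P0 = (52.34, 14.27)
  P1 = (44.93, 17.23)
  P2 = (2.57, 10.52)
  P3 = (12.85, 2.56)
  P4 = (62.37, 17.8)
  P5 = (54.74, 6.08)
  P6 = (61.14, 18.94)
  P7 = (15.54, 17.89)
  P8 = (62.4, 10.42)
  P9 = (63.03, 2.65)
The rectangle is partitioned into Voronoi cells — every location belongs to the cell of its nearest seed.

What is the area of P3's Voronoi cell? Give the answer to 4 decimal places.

Area of P3's cell: 231.0704

1. box [0,66]×[0,21]: [(0, 0) (66, 0) (66, 21) (0, 21)]
2. ⊥bis P3·P0 via (32.595,8.415): [(0, 0) (35.0903, 0) (28.8632, 21) (0, 21)]  |A|=671.5114
3. ⊥bis P3·P1 via (28.89,9.895): [(0, 0) (33.4149, 0) (23.8117, 21) (0, 21)]  |A|=600.8801
4. ⊥bis P3·P2 via (7.71,6.54): [(2.646, 0) (33.4149, 0) (23.8117, 21) (18.9067, 21)]  |A|=374.5777
5. ⊥bis P3·P4 via (37.61,10.18): [(2.646, 0) (33.4149, 0) (23.8117, 21) (18.9067, 21)]  |A|=374.5777
6. ⊥bis P3·P5 via (33.795,4.32): [(2.646, 0) (33.4149, 0) (23.8117, 21) (18.9067, 21)]  |A|=374.5777
7. ⊥bis P3·P6 via (36.995,10.75): [(2.646, 0) (33.4149, 0) (23.8117, 21) (18.9067, 21)]  |A|=374.5777
8. ⊥bis P3·P7 via (14.195,10.225): [(10.9978, 10.786) (2.646, 0) (33.4149, 0) (30.008, 7.4503)]  |A|=231.0704
9. ⊥bis P3·P8 via (37.625,6.49): [(10.9978, 10.786) (2.646, 0) (33.4149, 0) (30.008, 7.4503)]  |A|=231.0704
10. ⊥bis P3·P9 via (37.94,2.605): [(10.9978, 10.786) (2.646, 0) (33.4149, 0) (30.008, 7.4503)]  |A|=231.0704
11. canonical 4-gon: [(10.9978, 10.786) (2.646, 0) (33.4149, 0) (30.008, 7.4503)]
12. shoelace: 231.0704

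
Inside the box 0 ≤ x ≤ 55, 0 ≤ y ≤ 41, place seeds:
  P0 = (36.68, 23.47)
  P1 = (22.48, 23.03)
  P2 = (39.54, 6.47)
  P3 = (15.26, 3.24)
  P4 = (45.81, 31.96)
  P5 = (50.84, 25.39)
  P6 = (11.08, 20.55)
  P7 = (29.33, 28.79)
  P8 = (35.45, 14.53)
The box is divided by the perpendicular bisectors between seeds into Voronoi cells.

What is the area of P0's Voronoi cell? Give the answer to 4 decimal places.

Area of P0's cell: 124.8847

1. box [0,55]×[0,41]: [(0, 0) (55, 0) (55, 41) (0, 41)]
2. ⊥bis P0·P1 via (29.58,23.25): [(30.3004, 0) (55, 0) (55, 41) (29.03, 41)]  |A|=1038.7263
3. ⊥bis P0·P2 via (38.11,14.97): [(29.8795, 13.5853) (55, 17.8115) (55, 41) (29.03, 41)]  |A|=647.2332
4. ⊥bis P0·P3 via (25.97,13.355): [(29.8795, 13.5853) (55, 17.8115) (55, 41) (29.03, 41)]  |A|=647.2332
5. ⊥bis P0·P4 via (41.245,27.715): [(29.0348, 40.8457) (29.8795, 13.5853) (51.0692, 17.1502)]  |A|=290.3254
6. ⊥bis P0·P5 via (43.76,24.43): [(43.6679, 25.1095) (29.0348, 40.8457) (29.8795, 13.5853) (44.8881, 16.1103)]  |A|=261.8784
7. ⊥bis P0·P6 via (23.88,22.01): [(43.6679, 25.1095) (29.0348, 40.8457) (29.8795, 13.5853) (44.8881, 16.1103)]  |A|=261.8784
8. ⊥bis P0·P7 via (33.005,26.13): [(43.6679, 25.1095) (37.2567, 32.004) (29.635, 21.4741) (29.8795, 13.5853) (44.8881, 16.1103)]  |A|=184.8968
9. ⊥bis P0·P8 via (36.065,19): [(44.6566, 17.8179) (43.6679, 25.1095) (37.2567, 32.004) (29.635, 21.4741) (29.6845, 19.8779)]  |A|=124.8847
10. canonical 5-gon: [(44.6566, 17.8179) (43.6679, 25.1095) (37.2567, 32.004) (29.635, 21.4741) (29.6845, 19.8779)]
11. shoelace: 124.8847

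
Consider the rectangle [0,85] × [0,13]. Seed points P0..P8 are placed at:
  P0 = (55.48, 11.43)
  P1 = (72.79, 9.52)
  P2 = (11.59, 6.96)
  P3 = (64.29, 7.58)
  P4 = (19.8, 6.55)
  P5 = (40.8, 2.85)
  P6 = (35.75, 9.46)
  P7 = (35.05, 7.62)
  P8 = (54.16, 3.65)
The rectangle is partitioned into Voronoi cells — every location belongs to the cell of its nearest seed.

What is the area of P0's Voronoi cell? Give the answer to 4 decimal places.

Area of P0's cell: 72.4083

1. box [0,85]×[0,13]: [(0, 0) (85, 0) (85, 13) (0, 13)]
2. ⊥bis P0·P1 via (64.135,10.475): [(0, 0) (62.9792, 0) (64.4136, 13) (0, 13)]  |A|=828.0531
3. ⊥bis P0·P2 via (33.535,9.195): [(34.4715, 0) (62.9792, 0) (64.4136, 13) (33.1475, 13)]  |A|=388.53
4. ⊥bis P0·P3 via (59.885,9.505): [(34.4715, 0) (55.7313, 0) (61.4123, 13) (33.1475, 13)]  |A|=321.9103
5. ⊥bis P0·P4 via (37.64,8.99): [(38.8696, 0) (55.7313, 0) (61.4123, 13) (37.0915, 13)]  |A|=267.6862
6. ⊥bis P0·P5 via (48.14,7.14): [(52.3131, 0) (55.7313, 0) (61.4123, 13) (44.715, 13)]  |A|=130.7507
7. ⊥bis P0·P6 via (45.615,10.445): [(45.4928, 11.6693) (52.3131, 0) (55.7313, 0) (61.4123, 13) (45.3599, 13)]  |A|=130.3216
8. ⊥bis P0·P7 via (45.265,9.525): [(45.4928, 11.6693) (52.3131, 0) (55.7313, 0) (61.4123, 13) (45.3599, 13)]  |A|=130.3216
9. ⊥bis P0·P8 via (54.82,7.54): [(45.4928, 11.6693) (47.1451, 8.8422) (58.7359, 6.8756) (61.4123, 13) (45.3599, 13)]  |A|=72.4083
10. canonical 5-gon: [(45.4928, 11.6693) (47.1451, 8.8422) (58.7359, 6.8756) (61.4123, 13) (45.3599, 13)]
11. shoelace: 72.4083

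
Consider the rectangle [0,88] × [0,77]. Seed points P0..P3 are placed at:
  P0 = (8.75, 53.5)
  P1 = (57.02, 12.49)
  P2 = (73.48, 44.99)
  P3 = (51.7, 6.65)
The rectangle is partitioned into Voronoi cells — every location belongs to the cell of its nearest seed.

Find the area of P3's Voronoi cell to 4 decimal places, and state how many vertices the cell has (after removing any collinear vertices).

1. box [0,88]×[0,77]: [(0, 0) (88, 0) (88, 77) (0, 77)]
2. ⊥bis P3·P0 via (30.225,30.075): [(0, 2.3661) (0, 0) (88, 0) (88, 77) (81.4109, 77)]  |A|=3737.9904
3. ⊥bis P3·P1 via (54.36,9.57): [(31.0353, 30.8178) (0, 2.3661) (0, 0) (64.8654, 0)]  |A|=1036.2219
4. ⊥bis P3·P2 via (62.59,25.82): [(31.0353, 30.8178) (0, 2.3661) (0, 0) (64.8654, 0)]  |A|=1036.2219
5. canonical 4-gon: [(31.0353, 30.8178) (0, 2.3661) (0, 0) (64.8654, 0)]
6. shoelace: 1036.2219

Area of P3's cell: 1036.2219 (4 vertices)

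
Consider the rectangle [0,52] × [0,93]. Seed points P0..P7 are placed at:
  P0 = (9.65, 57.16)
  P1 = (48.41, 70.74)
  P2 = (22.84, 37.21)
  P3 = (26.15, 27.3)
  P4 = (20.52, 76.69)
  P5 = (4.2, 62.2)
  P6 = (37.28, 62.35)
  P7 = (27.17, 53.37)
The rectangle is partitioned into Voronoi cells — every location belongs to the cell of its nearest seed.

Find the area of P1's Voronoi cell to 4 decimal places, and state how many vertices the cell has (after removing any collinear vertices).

1. box [0,52]×[0,93]: [(0, 0) (52, 0) (52, 93) (0, 93)]
2. ⊥bis P1·P0 via (29.03,63.95): [(51.4356, 0) (52, 0) (52, 93) (18.852, 93)]  |A|=1567.6263
3. ⊥bis P1·P2 via (35.625,53.975): [(31.3945, 57.2012) (52, 41.4874) (52, 93) (18.852, 93)]  |A|=1124.0503
4. ⊥bis P1·P3 via (37.28,49.02): [(31.3945, 57.2012) (52, 41.4874) (52, 93) (18.852, 93)]  |A|=1124.0503
5. ⊥bis P1·P4 via (34.465,73.715): [(31.1132, 58.004) (31.3945, 57.2012) (52, 41.4874) (52, 93) (38.5792, 93)]  |A|=778.8635
6. ⊥bis P1·P5 via (26.305,66.47): [(31.1132, 58.004) (31.3945, 57.2012) (52, 41.4874) (52, 93) (38.5792, 93)]  |A|=778.8635
7. ⊥bis P1·P6 via (42.845,66.545): [(35.1213, 76.7912) (52, 54.4002) (52, 93) (38.5792, 93)]  |A|=434.5259
8. ⊥bis P1·P7 via (37.79,62.055): [(35.1213, 76.7912) (52, 54.4002) (52, 93) (38.5792, 93)]  |A|=434.5259
9. canonical 4-gon: [(35.1213, 76.7912) (52, 54.4002) (52, 93) (38.5792, 93)]
10. shoelace: 434.5259

Area of P1's cell: 434.5259 (4 vertices)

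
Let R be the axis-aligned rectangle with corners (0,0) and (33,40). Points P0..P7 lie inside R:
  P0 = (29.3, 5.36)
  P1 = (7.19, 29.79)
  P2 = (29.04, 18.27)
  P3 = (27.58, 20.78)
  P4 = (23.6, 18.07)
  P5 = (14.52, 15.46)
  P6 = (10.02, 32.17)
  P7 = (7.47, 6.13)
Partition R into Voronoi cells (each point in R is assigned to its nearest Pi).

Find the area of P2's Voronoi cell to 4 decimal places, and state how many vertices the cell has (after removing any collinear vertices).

Area of P2's cell: 55.9278 (4 vertices)

1. box [0,33]×[0,40]: [(0, 0) (33, 0) (33, 40) (0, 40)]
2. ⊥bis P2·P0 via (29.17,11.815): [(0, 11.2275) (33, 11.8921) (33, 40) (0, 40)]  |A|=938.5255
3. ⊥bis P2·P1 via (18.115,24.03): [(11.4871, 11.4589) (33, 11.8921) (33, 40) (26.5349, 40)]  |A|=394.6016
4. ⊥bis P2·P3 via (28.31,19.525): [(14.5489, 11.5205) (33, 11.8921) (33, 22.253)]  |A|=95.5851
5. ⊥bis P2·P4 via (26.32,18.17): [(26.3129, 18.3633) (26.5556, 11.7623) (33, 11.8921) (33, 22.253)]  |A|=55.9278
6. ⊥bis P2·P5 via (21.78,16.865): [(26.3129, 18.3633) (26.5556, 11.7623) (33, 11.8921) (33, 22.253)]  |A|=55.9278
7. ⊥bis P2·P6 via (19.53,25.22): [(26.3129, 18.3633) (26.5556, 11.7623) (33, 11.8921) (33, 22.253)]  |A|=55.9278
8. ⊥bis P2·P7 via (18.255,12.2): [(26.3129, 18.3633) (26.5556, 11.7623) (33, 11.8921) (33, 22.253)]  |A|=55.9278
9. canonical 4-gon: [(26.3129, 18.3633) (26.5556, 11.7623) (33, 11.8921) (33, 22.253)]
10. shoelace: 55.9278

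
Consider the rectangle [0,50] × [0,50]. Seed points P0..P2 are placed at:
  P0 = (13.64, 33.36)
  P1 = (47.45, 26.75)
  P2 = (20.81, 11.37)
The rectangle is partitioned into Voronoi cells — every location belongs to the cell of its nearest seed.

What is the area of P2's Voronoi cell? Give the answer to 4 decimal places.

Area of P2's cell: 847.5182

1. box [0,50]×[0,50]: [(0, 0) (50, 0) (50, 50) (0, 50)]
2. ⊥bis P2·P0 via (17.225,22.365): [(0, 16.7487) (0, 0) (50, 0) (50, 33.0515)]  |A|=1245.0048
3. ⊥bis P2·P1 via (34.13,19.06): [(29.8461, 26.4802) (0, 16.7487) (0, 0) (45.1339, 0)]  |A|=847.5182
4. canonical 4-gon: [(29.8461, 26.4802) (0, 16.7487) (0, 0) (45.1339, 0)]
5. shoelace: 847.5182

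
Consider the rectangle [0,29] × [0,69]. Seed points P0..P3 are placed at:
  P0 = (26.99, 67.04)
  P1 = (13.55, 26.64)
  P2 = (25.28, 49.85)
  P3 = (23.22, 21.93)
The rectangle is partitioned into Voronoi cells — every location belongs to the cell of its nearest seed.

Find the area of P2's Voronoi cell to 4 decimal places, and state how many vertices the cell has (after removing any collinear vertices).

Area of P2's cell: 542.0310 (5 vertices)

1. box [0,29]×[0,69]: [(0, 0) (29, 0) (29, 69) (0, 69)]
2. ⊥bis P2·P0 via (26.135,58.445): [(0, 61.0448) (0, 0) (29, 0) (29, 58.16)]  |A|=1728.4698
3. ⊥bis P2·P1 via (19.415,38.245): [(0, 61.0448) (0, 48.0571) (29, 33.4009) (29, 58.16)]  |A|=547.3297
4. ⊥bis P2·P3 via (24.25,35.89): [(0, 61.0448) (0, 48.0571) (24.0449, 35.9051) (29, 35.5395) (29, 58.16)]  |A|=542.031
5. canonical 5-gon: [(0, 61.0448) (0, 48.0571) (24.0449, 35.9051) (29, 35.5395) (29, 58.16)]
6. shoelace: 542.031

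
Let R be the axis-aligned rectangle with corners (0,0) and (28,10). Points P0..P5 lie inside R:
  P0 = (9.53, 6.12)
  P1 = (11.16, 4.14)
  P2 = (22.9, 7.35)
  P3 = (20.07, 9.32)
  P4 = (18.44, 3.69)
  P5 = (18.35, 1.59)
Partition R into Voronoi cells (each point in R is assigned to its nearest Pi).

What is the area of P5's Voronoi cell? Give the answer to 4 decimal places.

1. box [0,28]×[0,10]: [(0, 0) (28, 0) (28, 10) (0, 10)]
2. ⊥bis P5·P0 via (13.94,3.855): [(11.9601, 0) (28, 0) (28, 10) (17.0961, 10)]  |A|=134.7192
3. ⊥bis P5·P1 via (14.755,2.865): [(13.7389, 0) (28, 0) (28, 10) (17.2855, 10)]  |A|=124.878
4. ⊥bis P5·P2 via (20.625,4.47): [(16.4843, 7.7409) (13.7389, 0) (26.2837, 0)]  |A|=48.554
5. ⊥bis P5·P3 via (19.21,5.455): [(19.444, 5.4029) (15.9322, 6.1843) (13.7389, 0) (26.2837, 0)]  |A|=45.6052
6. ⊥bis P5·P4 via (18.395,2.64): [(23.2025, 2.434) (14.7309, 2.797) (13.7389, 0) (26.2837, 0)]  |A|=27.2946
7. canonical 4-gon: [(23.2025, 2.434) (14.7309, 2.797) (13.7389, 0) (26.2837, 0)]
8. shoelace: 27.2946

Area of P5's cell: 27.2946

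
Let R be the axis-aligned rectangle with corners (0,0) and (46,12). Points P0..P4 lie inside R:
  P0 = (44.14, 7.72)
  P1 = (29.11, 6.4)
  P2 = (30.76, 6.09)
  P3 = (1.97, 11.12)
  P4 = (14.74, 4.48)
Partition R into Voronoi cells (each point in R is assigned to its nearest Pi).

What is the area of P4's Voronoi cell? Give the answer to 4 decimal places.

Area of P4's cell: 173.1735

1. box [0,46]×[0,12]: [(0, 0) (46, 0) (46, 12) (0, 12)]
2. ⊥bis P4·P0 via (29.44,6.1): [(0, 0) (30.1122, 0) (28.7898, 12) (0, 12)]  |A|=353.4122
3. ⊥bis P4·P1 via (21.925,5.44): [(0, 0) (22.6518, 0) (21.0485, 12) (0, 12)]  |A|=262.2021
4. ⊥bis P4·P2 via (22.75,5.285): [(0, 0) (22.6518, 0) (21.0485, 12) (0, 12)]  |A|=262.2021
5. ⊥bis P4·P3 via (8.355,7.8): [(4.2992, 0) (22.6518, 0) (21.0485, 12) (10.5389, 12)]  |A|=173.1735
6. canonical 4-gon: [(4.2992, 0) (22.6518, 0) (21.0485, 12) (10.5389, 12)]
7. shoelace: 173.1735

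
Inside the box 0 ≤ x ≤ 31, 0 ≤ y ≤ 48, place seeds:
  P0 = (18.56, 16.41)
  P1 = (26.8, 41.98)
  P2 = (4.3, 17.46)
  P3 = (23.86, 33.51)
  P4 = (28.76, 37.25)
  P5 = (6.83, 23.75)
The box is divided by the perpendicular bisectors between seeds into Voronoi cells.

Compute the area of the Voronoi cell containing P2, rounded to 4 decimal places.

Area of P2's cell: 224.3283

1. box [0,31]×[0,48]: [(0, 0) (31, 0) (31, 48) (0, 48)]
2. ⊥bis P2·P0 via (11.43,16.935): [(0, 0) (10.183, 0) (13.7174, 48) (0, 48)]  |A|=573.6103
3. ⊥bis P2·P1 via (15.55,29.72): [(0, 43.989) (0, 0) (10.183, 0) (12.5726, 32.4521)]  |A|=441.7577
4. ⊥bis P2·P3 via (14.08,25.485): [(0, 42.6442) (0, 0) (10.183, 0) (12.2259, 27.7445)]  |A|=401.9442
5. ⊥bis P2·P4 via (16.53,27.355): [(0, 42.6442) (0, 0) (10.183, 0) (12.2259, 27.7445)]  |A|=401.9442
6. ⊥bis P2·P5 via (5.565,20.605): [(0, 22.8434) (0, 0) (10.183, 0) (11.5238, 18.2082)]  |A|=224.3283
7. canonical 4-gon: [(0, 22.8434) (0, 0) (10.183, 0) (11.5238, 18.2082)]
8. shoelace: 224.3283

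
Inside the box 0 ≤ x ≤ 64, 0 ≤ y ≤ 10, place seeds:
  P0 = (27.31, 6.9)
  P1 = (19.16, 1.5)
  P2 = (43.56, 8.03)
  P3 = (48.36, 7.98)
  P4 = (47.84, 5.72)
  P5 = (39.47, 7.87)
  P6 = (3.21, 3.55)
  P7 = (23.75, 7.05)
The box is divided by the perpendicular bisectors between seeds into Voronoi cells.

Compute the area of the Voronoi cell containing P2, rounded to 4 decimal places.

Area of P2's cell: 28.7092

1. box [0,64]×[0,10]: [(0, 0) (64, 0) (64, 10) (0, 10)]
2. ⊥bis P2·P0 via (35.435,7.465): [(35.9541, 0) (64, 0) (64, 10) (35.2587, 10)]  |A|=283.9359
3. ⊥bis P2·P1 via (31.36,4.765): [(35.9541, 0) (64, 0) (64, 10) (35.2587, 10)]  |A|=283.9359
4. ⊥bis P2·P3 via (45.96,8.005): [(35.9541, 0) (45.8766, 0) (45.9808, 10) (35.2587, 10)]  |A|=103.2229
5. ⊥bis P2·P4 via (45.7,6.875): [(35.9541, 0) (41.9894, 0) (45.9531, 7.344) (45.9808, 10) (35.2587, 10)]  |A|=88.9492
6. ⊥bis P2·P5 via (41.515,7.95): [(41.826, 0) (41.9894, 0) (45.9531, 7.344) (45.9808, 10) (41.4348, 10)]  |A|=28.7092
7. ⊥bis P2·P6 via (23.385,5.79): [(41.826, 0) (41.9894, 0) (45.9531, 7.344) (45.9808, 10) (41.4348, 10)]  |A|=28.7092
8. ⊥bis P2·P7 via (33.655,7.54): [(41.826, 0) (41.9894, 0) (45.9531, 7.344) (45.9808, 10) (41.4348, 10)]  |A|=28.7092
9. canonical 5-gon: [(41.826, 0) (41.9894, 0) (45.9531, 7.344) (45.9808, 10) (41.4348, 10)]
10. shoelace: 28.7092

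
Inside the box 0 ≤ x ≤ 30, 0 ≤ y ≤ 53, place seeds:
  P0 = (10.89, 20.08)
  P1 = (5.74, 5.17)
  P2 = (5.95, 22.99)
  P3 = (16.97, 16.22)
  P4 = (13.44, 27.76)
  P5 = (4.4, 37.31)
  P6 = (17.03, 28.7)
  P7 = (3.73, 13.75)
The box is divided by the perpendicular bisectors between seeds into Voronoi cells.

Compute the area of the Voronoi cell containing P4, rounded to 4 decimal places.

1. box [0,30]×[0,53]: [(0, 0) (30, 0) (30, 53) (0, 53)]
2. ⊥bis P4·P0 via (12.165,23.92): [(0, 27.9592) (30, 17.9982) (30, 53) (0, 53)]  |A|=900.6393
3. ⊥bis P4·P1 via (9.59,16.465): [(0, 27.9592) (30, 17.9982) (30, 53) (0, 53)]  |A|=900.6393
4. ⊥bis P4·P2 via (9.695,25.375): [(0, 40.5984) (10.2077, 24.5699) (30, 17.9982) (30, 53) (0, 53)]  |A|=836.1303
5. ⊥bis P4·P3 via (15.205,21.99): [(0, 40.5984) (10.2077, 24.5699) (16.6482, 22.4315) (30, 26.5157) (30, 53) (0, 53)]  |A|=779.2684
6. ⊥bis P4·P5 via (8.92,32.535): [(6.5587, 30.2998) (10.2077, 24.5699) (16.6482, 22.4315) (30, 26.5157) (30, 52.4893)]  |A|=392.1097
7. ⊥bis P4·P6 via (15.235,28.23): [(13.0774, 36.4703) (6.5587, 30.2998) (10.2077, 24.5699) (16.6482, 22.4315) (16.7455, 22.4612)]  |A|=72.0607
8. ⊥bis P4·P7 via (8.585,20.755): [(13.0774, 36.4703) (6.5587, 30.2998) (10.2077, 24.5699) (16.6482, 22.4315) (16.7455, 22.4612)]  |A|=72.0607
9. canonical 5-gon: [(13.0774, 36.4703) (6.5587, 30.2998) (10.2077, 24.5699) (16.6482, 22.4315) (16.7455, 22.4612)]
10. shoelace: 72.0607

Area of P4's cell: 72.0607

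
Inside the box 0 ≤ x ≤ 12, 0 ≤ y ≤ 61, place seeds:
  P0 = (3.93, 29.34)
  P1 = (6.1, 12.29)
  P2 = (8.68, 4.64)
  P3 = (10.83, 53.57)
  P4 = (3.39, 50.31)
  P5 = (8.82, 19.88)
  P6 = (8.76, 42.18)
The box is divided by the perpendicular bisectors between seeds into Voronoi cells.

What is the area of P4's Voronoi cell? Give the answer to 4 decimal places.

1. box [0,12]×[0,61]: [(0, 0) (12, 0) (12, 61) (0, 61)]
2. ⊥bis P4·P0 via (3.66,39.825): [(0, 39.7308) (12, 40.0398) (12, 61) (0, 61)]  |A|=253.3769
3. ⊥bis P4·P1 via (4.745,31.3): [(0, 39.7308) (12, 40.0398) (12, 61) (0, 61)]  |A|=253.3769
4. ⊥bis P4·P2 via (6.035,27.475): [(0, 39.7308) (12, 40.0398) (12, 61) (0, 61)]  |A|=253.3769
5. ⊥bis P4·P3 via (7.11,51.94): [(0, 39.7308) (12, 40.0398) (12, 40.78) (3.1402, 61) (0, 61)]  |A|=163.8039
6. ⊥bis P4·P5 via (6.105,35.095): [(0, 39.7308) (12, 40.0398) (12, 40.78) (3.1402, 61) (0, 61)]  |A|=163.8039
7. ⊥bis P4·P6 via (6.075,46.245): [(0, 42.2324) (8.813, 48.0535) (3.1402, 61) (0, 61)]  |A|=103.0264
8. canonical 4-gon: [(0, 42.2324) (8.813, 48.0535) (3.1402, 61) (0, 61)]
9. shoelace: 103.0264

Area of P4's cell: 103.0264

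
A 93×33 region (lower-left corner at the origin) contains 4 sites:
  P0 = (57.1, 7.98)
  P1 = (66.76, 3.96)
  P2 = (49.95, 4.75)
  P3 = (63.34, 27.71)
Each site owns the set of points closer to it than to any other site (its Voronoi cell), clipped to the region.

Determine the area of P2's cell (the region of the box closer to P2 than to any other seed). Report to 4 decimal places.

Area of P2's cell: 1541.9742

1. box [0,93]×[0,33]: [(0, 0) (93, 0) (93, 33) (0, 33)]
2. ⊥bis P2·P0 via (53.525,6.365): [(0, 0) (56.4004, 0) (41.4927, 33) (0, 33)]  |A|=1615.2355
3. ⊥bis P2·P1 via (58.355,4.355): [(0, 0) (56.4004, 0) (41.4927, 33) (0, 33)]  |A|=1615.2355
4. ⊥bis P2·P3 via (56.645,16.23): [(0, 0) (56.4004, 0) (46.3585, 22.229) (27.8893, 33) (0, 33)]  |A|=1541.9742
5. canonical 5-gon: [(0, 0) (56.4004, 0) (46.3585, 22.229) (27.8893, 33) (0, 33)]
6. shoelace: 1541.9742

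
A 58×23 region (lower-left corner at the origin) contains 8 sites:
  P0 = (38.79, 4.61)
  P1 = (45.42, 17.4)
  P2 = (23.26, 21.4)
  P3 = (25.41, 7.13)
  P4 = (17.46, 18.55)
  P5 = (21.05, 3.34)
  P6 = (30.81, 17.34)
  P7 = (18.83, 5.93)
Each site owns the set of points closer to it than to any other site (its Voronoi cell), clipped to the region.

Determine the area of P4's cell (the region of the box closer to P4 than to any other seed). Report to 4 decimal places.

1. box [0,58]×[0,23]: [(0, 0) (58, 0) (58, 23) (0, 23)]
2. ⊥bis P4·P0 via (28.125,11.58): [(0, 0) (20.557, 0) (35.5884, 23) (0, 23)]  |A|=645.6725
3. ⊥bis P4·P1 via (31.44,17.975): [(0, 0) (20.557, 0) (31.3819, 16.5635) (31.6467, 23) (0, 23)]  |A|=632.9871
4. ⊥bis P4·P2 via (20.36,19.975): [(0, 0) (20.557, 0) (26.0473, 8.4008) (18.8736, 23) (0, 23)]  |A|=523.6612
5. ⊥bis P4·P3 via (21.435,12.84): [(0, 0) (2.9906, 0) (23.2464, 14.101) (18.8736, 23) (0, 23)]  |A|=372.3968
6. ⊥bis P4·P5 via (19.255,10.945): [(0, 6.4003) (18.4348, 10.7514) (23.2464, 14.101) (18.8736, 23) (0, 23)]  |A|=297.3264
7. ⊥bis P4·P6 via (24.135,17.945): [(0, 6.4003) (18.4348, 10.7514) (23.2464, 14.101) (18.8736, 23) (0, 23)]  |A|=297.3264
8. ⊥bis P4·P7 via (18.145,12.24): [(0, 10.2702) (21.0217, 12.5523) (23.2464, 14.101) (18.8736, 23) (0, 23)]  |A|=245.6784
9. canonical 5-gon: [(0, 10.2702) (21.0217, 12.5523) (23.2464, 14.101) (18.8736, 23) (0, 23)]
10. shoelace: 245.6784

Area of P4's cell: 245.6784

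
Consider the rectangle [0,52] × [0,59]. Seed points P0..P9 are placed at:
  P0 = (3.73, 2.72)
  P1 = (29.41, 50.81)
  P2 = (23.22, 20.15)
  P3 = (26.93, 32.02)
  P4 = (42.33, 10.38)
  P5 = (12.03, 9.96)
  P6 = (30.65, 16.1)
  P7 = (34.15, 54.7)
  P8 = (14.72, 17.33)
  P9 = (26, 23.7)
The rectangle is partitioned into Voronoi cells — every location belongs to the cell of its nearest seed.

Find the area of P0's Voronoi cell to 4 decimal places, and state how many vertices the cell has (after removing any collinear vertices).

Area of P0's cell: 103.0831 (3 vertices)

1. box [0,52]×[0,59]: [(0, 0) (52, 0) (52, 59) (0, 59)]
2. ⊥bis P0·P1 via (16.57,26.765): [(0, 35.6134) (0, 0) (52, 0) (52, 7.8454)]  |A|=1129.9284
3. ⊥bis P0·P2 via (13.475,11.435): [(0, 26.5026) (0, 0) (23.7014, 0)]  |A|=314.0737
4. ⊥bis P0·P3 via (15.33,17.37): [(0, 26.5026) (0, 0) (23.7014, 0)]  |A|=314.0737
5. ⊥bis P0·P4 via (23.03,6.55): [(0, 26.5026) (0, 0) (23.7014, 0)]  |A|=314.0737
6. ⊥bis P0·P5 via (7.88,6.34): [(0, 15.3737) (0, 0) (13.4103, 0)]  |A|=103.0831
7. ⊥bis P0·P6 via (17.19,9.41): [(0, 15.3737) (0, 0) (13.4103, 0)]  |A|=103.0831
8. ⊥bis P0·P7 via (18.94,28.71): [(0, 15.3737) (0, 0) (13.4103, 0)]  |A|=103.0831
9. ⊥bis P0·P8 via (9.225,10.025): [(0, 15.3737) (0, 0) (13.4103, 0)]  |A|=103.0831
10. ⊥bis P0·P9 via (14.865,13.21): [(0, 15.3737) (0, 0) (13.4103, 0)]  |A|=103.0831
11. canonical 3-gon: [(0, 15.3737) (0, 0) (13.4103, 0)]
12. shoelace: 103.0831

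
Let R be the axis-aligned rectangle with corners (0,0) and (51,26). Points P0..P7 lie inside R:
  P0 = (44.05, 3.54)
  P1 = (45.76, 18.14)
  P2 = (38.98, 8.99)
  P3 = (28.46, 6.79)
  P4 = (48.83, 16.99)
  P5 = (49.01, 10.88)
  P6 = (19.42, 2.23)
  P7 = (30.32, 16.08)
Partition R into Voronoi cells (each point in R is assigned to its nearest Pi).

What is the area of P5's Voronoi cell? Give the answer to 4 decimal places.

Area of P5's cell: 51.3361

1. box [0,51]×[0,26]: [(0, 0) (51, 0) (51, 26) (0, 26)]
2. ⊥bis P5·P0 via (46.53,7.21): [(51, 4.1894) (51, 26) (18.7238, 26)]  |A|=351.9813
3. ⊥bis P5·P1 via (47.385,14.51): [(40.3726, 11.3708) (51, 4.1894) (51, 16.1283)]  |A|=63.4396
4. ⊥bis P5·P2 via (43.995,9.935): [(43.4637, 12.7546) (44.2135, 8.7754) (51, 4.1894) (51, 16.1283)]  |A|=56.7707
5. ⊥bis P5·P3 via (38.735,8.835): [(43.4637, 12.7546) (44.2135, 8.7754) (51, 4.1894) (51, 16.1283)]  |A|=56.7707
6. ⊥bis P5·P4 via (48.92,13.935): [(45.9019, 13.8461) (43.4637, 12.7546) (44.2135, 8.7754) (51, 4.1894) (51, 13.9963)]  |A|=51.3361
7. ⊥bis P5·P6 via (34.215,6.555): [(45.9019, 13.8461) (43.4637, 12.7546) (44.2135, 8.7754) (51, 4.1894) (51, 13.9963)]  |A|=51.3361
8. ⊥bis P5·P7 via (39.665,13.48): [(45.9019, 13.8461) (43.4637, 12.7546) (44.2135, 8.7754) (51, 4.1894) (51, 13.9963)]  |A|=51.3361
9. canonical 5-gon: [(45.9019, 13.8461) (43.4637, 12.7546) (44.2135, 8.7754) (51, 4.1894) (51, 13.9963)]
10. shoelace: 51.3361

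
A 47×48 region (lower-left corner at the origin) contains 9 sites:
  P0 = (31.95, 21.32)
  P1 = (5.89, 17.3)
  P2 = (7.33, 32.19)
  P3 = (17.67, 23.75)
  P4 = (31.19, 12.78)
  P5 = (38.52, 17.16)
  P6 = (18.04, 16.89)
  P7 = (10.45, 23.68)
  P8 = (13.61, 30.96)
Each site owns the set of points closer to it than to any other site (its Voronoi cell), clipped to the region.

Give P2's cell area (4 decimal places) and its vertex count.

1. box [0,47]×[0,48]: [(0, 0) (47, 0) (47, 48) (0, 48)]
2. ⊥bis P2·P0 via (19.64,26.755): [(0, 0) (7.8274, 0) (29.0199, 48) (0, 48)]  |A|=884.3346
3. ⊥bis P2·P1 via (6.61,24.745): [(0, 25.3842) (18.2553, 23.6188) (29.0199, 48) (0, 48)]  |A|=560.1991
4. ⊥bis P2·P3 via (12.5,27.97): [(0, 25.3842) (9.6293, 24.453) (28.8494, 48) (0, 48)]  |A|=448.5453
5. ⊥bis P2·P4 via (19.26,22.485): [(0, 25.3842) (9.6293, 24.453) (28.8494, 48) (0, 48)]  |A|=448.5453
6. ⊥bis P2·P5 via (22.925,24.675): [(0, 25.3842) (9.6293, 24.453) (28.8494, 48) (0, 48)]  |A|=448.5453
7. ⊥bis P2·P6 via (12.685,24.54): [(0, 25.3842) (9.6293, 24.453) (28.8494, 48) (0, 48)]  |A|=448.5453
8. ⊥bis P2·P7 via (8.89,27.935): [(0, 25.3842) (1.5293, 25.2364) (14.0009, 29.8088) (28.8494, 48) (0, 48)]  |A|=425.1421
9. ⊥bis P2·P8 via (10.47,31.575): [(0, 25.3842) (1.5293, 25.2364) (9.8241, 28.2775) (13.687, 48) (0, 48)]  |A|=249
10. canonical 5-gon: [(0, 25.3842) (1.5293, 25.2364) (9.8241, 28.2775) (13.687, 48) (0, 48)]
11. shoelace: 249

Area of P2's cell: 249.0000 (5 vertices)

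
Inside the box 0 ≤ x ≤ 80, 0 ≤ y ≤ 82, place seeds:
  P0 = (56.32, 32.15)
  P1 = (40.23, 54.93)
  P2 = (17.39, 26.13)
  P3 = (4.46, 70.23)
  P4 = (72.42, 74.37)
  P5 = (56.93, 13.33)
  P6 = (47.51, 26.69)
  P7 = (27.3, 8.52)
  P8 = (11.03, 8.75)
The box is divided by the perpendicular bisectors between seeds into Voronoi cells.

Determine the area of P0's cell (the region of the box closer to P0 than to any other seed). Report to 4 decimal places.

Area of P0's cell: 812.4369

1. box [0,80]×[0,82]: [(0, 0) (80, 0) (80, 82) (0, 82)]
2. ⊥bis P0·P1 via (48.275,43.54): [(0, 9.4423) (0, 0) (80, 0) (80, 65.948)]  |A|=3015.6153
3. ⊥bis P0·P2 via (36.855,29.14): [(35.972, 34.8501) (41.3611, 0) (80, 0) (80, 65.948)]  |A|=2125.0653
4. ⊥bis P0·P3 via (30.39,51.19): [(35.972, 34.8501) (41.3611, 0) (80, 0) (80, 65.948)]  |A|=2125.0653
5. ⊥bis P0·P4 via (64.37,53.26): [(62.8546, 53.8379) (35.972, 34.8501) (41.3611, 0) (80, 0) (80, 47.2997)]  |A|=1965.1988
6. ⊥bis P0·P5 via (56.625,22.74): [(62.8546, 53.8379) (35.972, 34.8501) (37.9383, 22.1343) (80, 23.4976) (80, 47.2997)]  |A|=1043.401
7. ⊥bis P0·P6 via (51.915,29.42): [(62.8546, 53.8379) (44.7202, 41.0292) (56.0662, 22.7219) (80, 23.4976) (80, 47.2997)]  |A|=812.4369
8. ⊥bis P0·P7 via (41.81,20.335): [(62.8546, 53.8379) (44.7202, 41.0292) (56.0662, 22.7219) (80, 23.4976) (80, 47.2997)]  |A|=812.4369
9. ⊥bis P0·P8 via (33.675,20.45): [(62.8546, 53.8379) (44.7202, 41.0292) (56.0662, 22.7219) (80, 23.4976) (80, 47.2997)]  |A|=812.4369
10. canonical 5-gon: [(62.8546, 53.8379) (44.7202, 41.0292) (56.0662, 22.7219) (80, 23.4976) (80, 47.2997)]
11. shoelace: 812.4369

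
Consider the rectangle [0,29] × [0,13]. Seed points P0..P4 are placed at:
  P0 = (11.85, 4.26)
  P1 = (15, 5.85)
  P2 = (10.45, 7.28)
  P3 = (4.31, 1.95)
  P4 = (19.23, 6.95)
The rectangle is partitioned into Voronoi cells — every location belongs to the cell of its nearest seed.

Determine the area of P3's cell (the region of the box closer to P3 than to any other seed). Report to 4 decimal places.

1. box [0,29]×[0,13]: [(0, 0) (29, 0) (29, 13) (0, 13)]
2. ⊥bis P3·P0 via (8.08,3.105): [(0, 0) (9.0313, 0) (5.0485, 13) (0, 13)]  |A|=91.5185
3. ⊥bis P3·P1 via (9.655,3.9): [(0, 0) (9.0313, 0) (5.0485, 13) (0, 13)]  |A|=91.5185
4. ⊥bis P3·P2 via (7.38,4.615): [(0, 0) (9.0313, 0) (7.7469, 4.1924) (0.1012, 13) (0, 13)]  |A|=69.7314
5. ⊥bis P3·P4 via (11.77,4.45): [(0, 0) (9.0313, 0) (7.7469, 4.1924) (0.1012, 13) (0, 13)]  |A|=69.7314
6. canonical 5-gon: [(0, 0) (9.0313, 0) (7.7469, 4.1924) (0.1012, 13) (0, 13)]
7. shoelace: 69.7314

Area of P3's cell: 69.7314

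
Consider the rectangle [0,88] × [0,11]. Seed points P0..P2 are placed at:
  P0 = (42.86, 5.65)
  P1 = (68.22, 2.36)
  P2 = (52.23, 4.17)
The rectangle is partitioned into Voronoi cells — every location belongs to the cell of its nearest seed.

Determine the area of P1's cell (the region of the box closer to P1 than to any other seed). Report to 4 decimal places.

1. box [0,88]×[0,11]: [(0, 0) (88, 0) (88, 11) (0, 11)]
2. ⊥bis P1·P0 via (55.54,4.005): [(55.0204, 0) (88, 0) (88, 11) (56.4475, 11)]  |A|=354.9266
3. ⊥bis P1·P2 via (60.225,3.265): [(59.8554, 0) (88, 0) (88, 11) (61.1006, 11)]  |A|=302.7421
4. canonical 4-gon: [(59.8554, 0) (88, 0) (88, 11) (61.1006, 11)]
5. shoelace: 302.7421

Area of P1's cell: 302.7421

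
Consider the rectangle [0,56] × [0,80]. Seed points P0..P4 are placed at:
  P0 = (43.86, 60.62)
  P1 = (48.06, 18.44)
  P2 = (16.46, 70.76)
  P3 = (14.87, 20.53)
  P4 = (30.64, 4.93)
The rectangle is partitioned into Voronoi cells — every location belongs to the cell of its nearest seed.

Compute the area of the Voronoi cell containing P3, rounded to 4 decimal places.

Area of P3's cell: 1191.3652

1. box [0,56]×[0,80]: [(0, 0) (56, 0) (56, 80) (0, 80)]
2. ⊥bis P3·P0 via (29.365,40.575): [(0, 61.8095) (0, 0) (56, 0) (56, 21.3146)]  |A|=2327.4755
3. ⊥bis P3·P1 via (31.465,19.485): [(32.6438, 38.2041) (0, 61.8095) (0, 0) (30.238, 0)]  |A|=1586.4546
4. ⊥bis P3·P2 via (15.665,45.645): [(32.6438, 38.2041) (22.6599, 45.4236) (0, 46.1409) (0, 0) (30.238, 0)]  |A|=1408.9293
5. ⊥bis P3·P4 via (22.755,12.73): [(31.6029, 21.6743) (32.6438, 38.2041) (22.6599, 45.4236) (0, 46.1409) (0, 0) (10.1622, 0)]  |A|=1191.3652
6. canonical 6-gon: [(31.6029, 21.6743) (32.6438, 38.2041) (22.6599, 45.4236) (0, 46.1409) (0, 0) (10.1622, 0)]
7. shoelace: 1191.3652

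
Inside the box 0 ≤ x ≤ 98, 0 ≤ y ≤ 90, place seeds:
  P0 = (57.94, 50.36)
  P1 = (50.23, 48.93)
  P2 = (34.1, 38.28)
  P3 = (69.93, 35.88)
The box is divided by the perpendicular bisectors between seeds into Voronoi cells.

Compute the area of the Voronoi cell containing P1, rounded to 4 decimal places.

Area of P1's cell: 1229.3645

1. box [0,98]×[0,90]: [(0, 0) (98, 0) (98, 90) (0, 90)]
2. ⊥bis P1·P0 via (54.085,49.645): [(0, 0) (63.2928, 0) (46.6002, 90) (0, 90)]  |A|=4945.1872
3. ⊥bis P1·P2 via (42.165,43.605): [(60.2994, 16.1395) (46.6002, 90) (11.5322, 90)]  |A|=1295.07
4. ⊥bis P1·P3 via (60.08,42.405): [(51.5046, 29.4597) (56.4455, 36.9184) (46.6002, 90) (11.5322, 90)]  |A|=1229.3645
5. canonical 4-gon: [(51.5046, 29.4597) (56.4455, 36.9184) (46.6002, 90) (11.5322, 90)]
6. shoelace: 1229.3645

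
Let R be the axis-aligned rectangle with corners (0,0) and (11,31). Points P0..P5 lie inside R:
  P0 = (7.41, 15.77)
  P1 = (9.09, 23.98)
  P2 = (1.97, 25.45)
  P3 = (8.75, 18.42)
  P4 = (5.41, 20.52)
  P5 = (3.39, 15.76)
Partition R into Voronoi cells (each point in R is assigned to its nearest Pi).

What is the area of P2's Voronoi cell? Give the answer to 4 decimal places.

Area of P2's cell: 51.9459

1. box [0,11]×[0,31]: [(0, 0) (11, 0) (11, 31) (0, 31)]
2. ⊥bis P2·P0 via (4.69,20.61): [(0, 17.9743) (11, 24.1561) (11, 31) (0, 31)]  |A|=109.2827
3. ⊥bis P2·P1 via (5.53,24.715): [(0, 17.9743) (4.6815, 20.6052) (6.8276, 31) (0, 31)]  |A|=65.9756
4. ⊥bis P2·P3 via (5.36,21.935): [(0, 17.9743) (3.0033, 19.6621) (4.8556, 21.4485) (6.8276, 31) (0, 31)]  |A|=65.3501
5. ⊥bis P2·P4 via (3.69,22.985): [(0, 20.4102) (5.4224, 24.1938) (6.8276, 31) (0, 31)]  |A|=51.9459
6. ⊥bis P2·P5 via (2.68,20.605): [(0, 20.4102) (5.4224, 24.1938) (6.8276, 31) (0, 31)]  |A|=51.9459
7. canonical 4-gon: [(0, 20.4102) (5.4224, 24.1938) (6.8276, 31) (0, 31)]
8. shoelace: 51.9459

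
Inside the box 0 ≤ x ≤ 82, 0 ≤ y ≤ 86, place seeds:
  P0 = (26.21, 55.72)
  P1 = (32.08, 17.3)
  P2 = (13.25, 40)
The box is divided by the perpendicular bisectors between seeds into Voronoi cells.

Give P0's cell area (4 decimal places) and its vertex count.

1. box [0,82]×[0,86]: [(0, 0) (82, 0) (82, 86) (0, 86)]
2. ⊥bis P0·P1 via (29.145,36.51): [(0, 32.0571) (82, 44.5855) (82, 86) (0, 86)]  |A|=3909.6562
3. ⊥bis P0·P2 via (19.73,47.86): [(0, 64.126) (32.8167, 37.071) (82, 44.5855) (82, 86) (0, 86)]  |A|=3383.4591
4. canonical 5-gon: [(0, 64.126) (32.8167, 37.071) (82, 44.5855) (82, 86) (0, 86)]
5. shoelace: 3383.4591

Area of P0's cell: 3383.4591 (5 vertices)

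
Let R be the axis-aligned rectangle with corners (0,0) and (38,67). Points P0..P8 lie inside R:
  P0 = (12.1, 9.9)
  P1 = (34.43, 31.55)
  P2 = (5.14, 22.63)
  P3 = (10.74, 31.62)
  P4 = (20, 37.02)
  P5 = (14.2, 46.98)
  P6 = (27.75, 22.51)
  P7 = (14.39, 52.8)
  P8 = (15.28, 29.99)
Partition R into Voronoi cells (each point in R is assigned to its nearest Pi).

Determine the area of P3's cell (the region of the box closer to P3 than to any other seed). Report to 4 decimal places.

1. box [0,38]×[0,67]: [(0, 0) (38, 0) (38, 67) (0, 67)]
2. ⊥bis P3·P0 via (11.42,20.76): [(0, 20.0449) (38, 22.4243) (38, 67) (0, 67)]  |A|=1739.0843
3. ⊥bis P3·P1 via (22.585,31.585): [(0, 20.0449) (22.5551, 21.4572) (22.6896, 67) (0, 67)]  |A|=1046.2122
4. ⊥bis P3·P2 via (7.94,27.125): [(0, 32.0709) (17.5427, 21.1434) (22.5551, 21.4572) (22.6896, 67) (0, 67)]  |A|=940.7282
5. ⊥bis P3·P4 via (15.37,34.32): [(0, 60.6767) (0, 32.0709) (17.5427, 21.1434) (22.5551, 21.4572) (22.5567, 21.9962)]  |A|=358.8518
6. ⊥bis P3·P5 via (12.47,39.3): [(12.4653, 39.3011) (0, 42.109) (0, 32.0709) (17.5427, 21.1434) (22.5551, 21.4572) (22.5567, 21.9962)]  |A|=243.126
7. ⊥bis P3·P6 via (19.245,27.065): [(19.4153, 27.383) (12.4653, 39.3011) (0, 42.109) (0, 32.0709) (16.4411, 21.8296)]  |A|=222.8519
8. ⊥bis P3·P7 via (12.565,42.21): [(19.4153, 27.383) (12.4653, 39.3011) (0, 42.109) (0, 32.0709) (16.4411, 21.8296)]  |A|=222.8519
9. ⊥bis P3·P8 via (13.01,30.805): [(14.6904, 35.4854) (12.4653, 39.3011) (0, 42.109) (0, 32.0709) (11.0036, 25.2166)]  |A|=163.5211
10. canonical 5-gon: [(14.6904, 35.4854) (12.4653, 39.3011) (0, 42.109) (0, 32.0709) (11.0036, 25.2166)]
11. shoelace: 163.5211

Area of P3's cell: 163.5211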